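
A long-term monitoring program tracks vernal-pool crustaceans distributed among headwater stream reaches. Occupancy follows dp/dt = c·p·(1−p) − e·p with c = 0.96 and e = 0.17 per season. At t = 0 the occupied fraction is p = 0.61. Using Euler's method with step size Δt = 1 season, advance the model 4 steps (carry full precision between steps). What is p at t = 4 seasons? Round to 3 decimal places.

0.822

Update rule: p ← p + [c·p·(1−p) − e·p]·Δt with Δt = 1.
  1  |  dp/dt·Δt = +0.124684  |  p_1 = 0.734684
  2  |  dp/dt·Δt = +0.062230  |  p_2 = 0.796914
  3  |  dp/dt·Δt = +0.019893  |  p_3 = 0.816807
  4  |  dp/dt·Δt = +0.004791  |  p_4 = 0.821598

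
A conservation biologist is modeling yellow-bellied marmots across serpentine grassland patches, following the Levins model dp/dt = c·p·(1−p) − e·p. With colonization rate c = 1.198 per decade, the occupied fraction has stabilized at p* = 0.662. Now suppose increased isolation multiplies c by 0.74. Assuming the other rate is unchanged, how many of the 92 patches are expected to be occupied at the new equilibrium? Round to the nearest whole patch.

Balance c(1−p*) = e gives e = 1.198×(1 − 0.66200) = 0.40492.
New p* = 1 − e/c = 1 − 0.40492/0.88652 = 0.54325.
Expected occupied = 92 × 0.54325 = 49.98 ≈ 50.

50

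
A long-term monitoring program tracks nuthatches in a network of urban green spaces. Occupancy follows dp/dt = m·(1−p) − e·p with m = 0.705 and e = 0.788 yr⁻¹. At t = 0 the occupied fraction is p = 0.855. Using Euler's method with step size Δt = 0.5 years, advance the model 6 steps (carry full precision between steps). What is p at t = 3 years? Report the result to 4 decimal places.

Update rule: p ← p + [m·(1−p) − e·p]·Δt with Δt = 0.5.
  1  |  dp/dt·Δt = -0.285757  |  p_1 = 0.569242
  2  |  dp/dt·Δt = -0.072440  |  p_2 = 0.496803
  3  |  dp/dt·Δt = -0.018363  |  p_3 = 0.478440
  4  |  dp/dt·Δt = -0.004655  |  p_4 = 0.473784
  5  |  dp/dt·Δt = -0.001180  |  p_5 = 0.472604
  6  |  dp/dt·Δt = -0.000299  |  p_6 = 0.472305

0.4723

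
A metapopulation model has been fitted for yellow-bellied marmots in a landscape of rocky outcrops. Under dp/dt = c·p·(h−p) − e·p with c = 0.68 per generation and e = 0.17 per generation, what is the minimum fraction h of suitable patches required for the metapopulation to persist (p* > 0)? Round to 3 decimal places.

0.250

p* = h − e/c is positive only when h > e/c.
h_min = e/c = 0.17/0.68 = 0.2500.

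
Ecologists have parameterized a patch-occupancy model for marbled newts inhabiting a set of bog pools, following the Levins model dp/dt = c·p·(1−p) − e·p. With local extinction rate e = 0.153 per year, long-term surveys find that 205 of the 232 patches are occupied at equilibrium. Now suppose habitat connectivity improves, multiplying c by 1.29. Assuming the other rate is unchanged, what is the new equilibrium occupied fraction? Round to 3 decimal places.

Observed p* = 205/232 = 0.88362.
Balance c(1−p*) = e gives c = e/(1 − 0.88362) = 0.153/0.11638 = 1.31466.
New p* = 1 − e/c = 1 − 0.15300/1.69591 = 0.90978.

0.910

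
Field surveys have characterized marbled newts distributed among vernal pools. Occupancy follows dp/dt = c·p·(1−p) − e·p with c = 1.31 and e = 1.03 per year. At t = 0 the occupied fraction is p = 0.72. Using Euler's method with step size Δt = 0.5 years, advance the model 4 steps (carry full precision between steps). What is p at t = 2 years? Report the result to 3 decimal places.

Update rule: p ← p + [c·p·(1−p) − e·p]·Δt with Δt = 0.5.
p: 0.72000 → 0.48125  (Δp = -0.23875)
p: 0.48125 → 0.39692  (Δp = -0.08432)
p: 0.39692 → 0.34930  (Δp = -0.04763)
p: 0.34930 → 0.31828  (Δp = -0.03101)

0.318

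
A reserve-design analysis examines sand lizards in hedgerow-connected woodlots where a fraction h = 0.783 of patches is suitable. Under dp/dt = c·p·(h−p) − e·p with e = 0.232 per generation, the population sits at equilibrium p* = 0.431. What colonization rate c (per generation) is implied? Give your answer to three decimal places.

At equilibrium c(h−p*) = e, so c = e/(h−p*).
c = 0.232/(0.783 − 0.431) = 0.232/0.3520 = 0.6591.

0.659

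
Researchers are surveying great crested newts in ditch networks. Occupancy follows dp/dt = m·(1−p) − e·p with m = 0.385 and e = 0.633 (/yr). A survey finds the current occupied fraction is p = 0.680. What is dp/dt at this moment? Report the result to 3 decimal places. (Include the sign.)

Colonization term: m·(1−p) = 0.385×0.3200 = 0.12320.
Extinction term: e·p = 0.43044.
dp/dt = 0.12320 − 0.43044 = -0.30724.

-0.307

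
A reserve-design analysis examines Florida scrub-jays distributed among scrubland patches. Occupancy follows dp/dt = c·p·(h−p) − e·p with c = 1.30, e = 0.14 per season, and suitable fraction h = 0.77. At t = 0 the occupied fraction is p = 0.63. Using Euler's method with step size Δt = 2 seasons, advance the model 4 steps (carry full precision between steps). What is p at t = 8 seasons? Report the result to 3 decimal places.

0.654

Update rule: p ← p + [c·p·(h−p) − e·p]·Δt with Δt = 2.
p: 0.63000 → 0.68292  (Δp = +0.05292)
p: 0.68292 → 0.64632  (Δp = -0.03660)
p: 0.64632 → 0.67319  (Δp = +0.02686)
p: 0.67319 → 0.65415  (Δp = -0.01904)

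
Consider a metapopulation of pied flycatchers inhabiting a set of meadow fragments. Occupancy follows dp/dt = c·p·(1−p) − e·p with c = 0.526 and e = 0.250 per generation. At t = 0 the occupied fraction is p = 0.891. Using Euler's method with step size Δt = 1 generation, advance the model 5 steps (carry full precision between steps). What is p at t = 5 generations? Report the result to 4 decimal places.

Update rule: p ← p + [c·p·(1−p) − e·p]·Δt with Δt = 1.
  1  |  dp/dt·Δt = -0.171665  |  p_1 = 0.719335
  2  |  dp/dt·Δt = -0.073638  |  p_2 = 0.645696
  3  |  dp/dt·Δt = -0.041090  |  p_3 = 0.604607
  4  |  dp/dt·Δt = -0.025407  |  p_4 = 0.579199
  5  |  dp/dt·Δt = -0.016599  |  p_5 = 0.562600

0.5626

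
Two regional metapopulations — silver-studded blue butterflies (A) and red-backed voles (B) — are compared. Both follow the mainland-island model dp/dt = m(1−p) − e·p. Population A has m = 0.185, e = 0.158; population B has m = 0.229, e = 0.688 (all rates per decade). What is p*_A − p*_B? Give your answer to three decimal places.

0.290

A: p*_A = m/(m+e) = 0.185/0.3430 = 0.5394.
B: p*_B = 0.229/0.9170 = 0.2497.
p*_A − p*_B = 0.5394 − 0.2497 = 0.2896.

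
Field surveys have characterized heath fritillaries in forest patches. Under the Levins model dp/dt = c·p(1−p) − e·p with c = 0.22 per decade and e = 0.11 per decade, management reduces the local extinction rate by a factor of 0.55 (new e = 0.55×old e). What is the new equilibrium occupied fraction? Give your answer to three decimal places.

0.725

Before: p* = 1 − 0.11/0.22 = 0.5000.
After the change, c = 0.22, e = 0.0605, so p* = 1 − 0.0605/0.22 = 0.7250.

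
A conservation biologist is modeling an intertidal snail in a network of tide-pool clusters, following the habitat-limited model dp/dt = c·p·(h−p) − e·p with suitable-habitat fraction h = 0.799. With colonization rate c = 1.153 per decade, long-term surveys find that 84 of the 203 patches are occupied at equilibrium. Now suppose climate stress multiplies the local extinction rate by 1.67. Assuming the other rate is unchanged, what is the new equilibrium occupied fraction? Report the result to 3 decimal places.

0.156

Observed p* = 84/203 = 0.41379.
Balance c(h−p*) = e gives e = 1.153×(0.799 − 0.41379) = 0.44415.
New p* = 0.799 − e/c = 0.799 − 0.74173/1.15300 = 0.15570.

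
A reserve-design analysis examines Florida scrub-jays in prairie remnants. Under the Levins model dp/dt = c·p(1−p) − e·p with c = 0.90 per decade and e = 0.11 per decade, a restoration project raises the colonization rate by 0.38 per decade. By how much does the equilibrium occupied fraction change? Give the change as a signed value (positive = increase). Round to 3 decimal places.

0.036

Before: p* = 1 − 0.11/0.90 = 0.8778.
After the change, c = 1.28, e = 0.11, so p* = 1 − 0.11/1.28 = 0.9141.
Δp* = 0.9141 − 0.8778 = +0.0363.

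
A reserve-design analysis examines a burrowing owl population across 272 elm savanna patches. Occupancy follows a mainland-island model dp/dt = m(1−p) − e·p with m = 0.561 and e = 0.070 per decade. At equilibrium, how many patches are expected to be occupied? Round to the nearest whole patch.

p* = m/(m+e) = 0.561/0.6310 = 0.8891.
Expected occupied patches = N × p* = 272 × 0.8891 = 241.83 ≈ 242.

242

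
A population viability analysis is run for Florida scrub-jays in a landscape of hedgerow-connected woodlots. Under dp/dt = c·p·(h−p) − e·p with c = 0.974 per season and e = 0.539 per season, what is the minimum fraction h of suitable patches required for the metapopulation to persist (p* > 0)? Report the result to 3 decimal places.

0.553

p* = h − e/c is positive only when h > e/c.
h_min = e/c = 0.539/0.974 = 0.5534.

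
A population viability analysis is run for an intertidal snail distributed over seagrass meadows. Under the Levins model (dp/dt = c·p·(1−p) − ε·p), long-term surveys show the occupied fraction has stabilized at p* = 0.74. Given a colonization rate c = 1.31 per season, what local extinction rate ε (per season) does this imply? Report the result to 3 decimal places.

0.341

At equilibrium c(1−p*) = ε.
ε = 1.31 × (1 − 0.74) = 1.31 × 0.2600 = 0.3406.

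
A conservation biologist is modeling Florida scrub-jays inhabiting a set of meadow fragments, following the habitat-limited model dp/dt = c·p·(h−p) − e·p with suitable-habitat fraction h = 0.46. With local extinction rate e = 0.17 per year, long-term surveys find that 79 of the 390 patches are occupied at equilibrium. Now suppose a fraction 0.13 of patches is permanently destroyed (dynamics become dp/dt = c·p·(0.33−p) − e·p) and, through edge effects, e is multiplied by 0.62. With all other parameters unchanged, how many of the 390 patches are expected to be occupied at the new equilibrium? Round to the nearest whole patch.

66

Observed p* = 79/390 = 0.20256.
Balance c(h−p*) = e gives c = e/(0.46 − 0.20256) = 0.17/0.25744 = 0.66035.
New p* = 0.33 − e/c = 0.33 − 0.10540/0.66035 = 0.17039.
Expected occupied = 390 × 0.17039 = 66.45 ≈ 66.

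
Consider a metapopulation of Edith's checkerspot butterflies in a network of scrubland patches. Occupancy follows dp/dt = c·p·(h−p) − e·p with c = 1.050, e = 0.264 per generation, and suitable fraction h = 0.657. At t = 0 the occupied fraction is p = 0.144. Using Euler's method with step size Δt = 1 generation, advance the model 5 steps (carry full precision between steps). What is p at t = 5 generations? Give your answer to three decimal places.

Update rule: p ← p + [c·p·(h−p) − e·p]·Δt with Δt = 1.
t = 1: p = 0.14400 + (+0.03955) = 0.18355
t = 2: p = 0.18355 + (+0.04279) = 0.22634
t = 3: p = 0.22634 + (+0.04260) = 0.26893
t = 4: p = 0.26893 + (+0.03858) = 0.30752
t = 5: p = 0.30752 + (+0.03166) = 0.33918

0.339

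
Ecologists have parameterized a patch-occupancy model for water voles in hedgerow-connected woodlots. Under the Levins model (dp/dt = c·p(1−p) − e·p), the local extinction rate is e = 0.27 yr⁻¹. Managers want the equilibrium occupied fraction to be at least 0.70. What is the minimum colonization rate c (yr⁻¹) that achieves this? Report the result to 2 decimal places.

0.90

p* = 1 − e/c ≥ 0.70 requires e/c ≤ 0.3000, i.e. c ≥ e/0.3000.
c_min = 0.27/0.3000 = 0.9000.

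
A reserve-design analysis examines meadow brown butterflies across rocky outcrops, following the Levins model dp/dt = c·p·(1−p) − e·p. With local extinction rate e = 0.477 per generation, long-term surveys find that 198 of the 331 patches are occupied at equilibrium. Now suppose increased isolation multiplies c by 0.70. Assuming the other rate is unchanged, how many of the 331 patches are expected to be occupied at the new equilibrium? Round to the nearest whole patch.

141

Observed p* = 198/331 = 0.59819.
Balance c(1−p*) = e gives c = e/(1 − 0.59819) = 0.477/0.40181 = 1.18713.
New p* = 1 − e/c = 1 − 0.47700/0.83099 = 0.42599.
Expected occupied = 331 × 0.42599 = 141.00 ≈ 141.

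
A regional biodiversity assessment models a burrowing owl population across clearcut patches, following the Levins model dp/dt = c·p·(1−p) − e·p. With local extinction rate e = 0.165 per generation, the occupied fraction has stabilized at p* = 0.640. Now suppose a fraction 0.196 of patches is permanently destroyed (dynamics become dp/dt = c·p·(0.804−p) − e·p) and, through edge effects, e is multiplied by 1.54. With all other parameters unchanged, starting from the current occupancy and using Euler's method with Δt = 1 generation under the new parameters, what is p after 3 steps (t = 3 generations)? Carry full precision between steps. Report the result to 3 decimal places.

0.415

Balance c(1−p*) = e gives c = e/(1 − 0.64000) = 0.165/0.36000 = 0.45833.
Starting from p₀ = 0.64000; update p ← p + (dp/dt)·Δt with the new parameters.
  1  |  dp/dt·Δt = -0.114517  |  p_1 = 0.525483
  2  |  dp/dt·Δt = -0.066445  |  p_2 = 0.459037
  3  |  dp/dt·Δt = -0.044064  |  p_3 = 0.414973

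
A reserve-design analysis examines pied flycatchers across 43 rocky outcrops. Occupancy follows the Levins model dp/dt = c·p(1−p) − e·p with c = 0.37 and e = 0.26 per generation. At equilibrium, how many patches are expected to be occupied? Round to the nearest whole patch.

13

p* = 1 − e/c = 1 − 0.26/0.37 = 0.2973.
Expected occupied patches = N × p* = 43 × 0.2973 = 12.78 ≈ 13.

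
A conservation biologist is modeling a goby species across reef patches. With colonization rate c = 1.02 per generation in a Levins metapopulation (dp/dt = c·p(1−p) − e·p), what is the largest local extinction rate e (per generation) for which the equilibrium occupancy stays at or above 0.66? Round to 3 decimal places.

0.347

1 − e/c ≥ 0.66 ⇒ e ≤ c(1 − 0.66) = 1.02 × 0.3400.
e_max = 0.3468.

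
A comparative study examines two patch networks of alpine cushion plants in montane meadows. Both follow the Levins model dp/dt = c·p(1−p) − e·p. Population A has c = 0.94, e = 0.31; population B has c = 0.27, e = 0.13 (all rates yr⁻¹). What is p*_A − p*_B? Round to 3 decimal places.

A: p*_A = 1 − 0.31/0.94 = 0.6702.
B: p*_B = 1 − 0.13/0.27 = 0.5185.
p*_A − p*_B = 0.6702 − 0.5185 = 0.1517.

0.152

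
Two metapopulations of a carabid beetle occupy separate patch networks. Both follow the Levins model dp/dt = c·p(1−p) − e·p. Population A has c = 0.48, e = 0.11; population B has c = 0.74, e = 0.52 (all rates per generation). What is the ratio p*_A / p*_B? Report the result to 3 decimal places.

2.593

A: p*_A = 1 − 0.11/0.48 = 0.7708.
B: p*_B = 1 − 0.52/0.74 = 0.2973.
p*_A / p*_B = 0.7708/0.2973 = 2.5928.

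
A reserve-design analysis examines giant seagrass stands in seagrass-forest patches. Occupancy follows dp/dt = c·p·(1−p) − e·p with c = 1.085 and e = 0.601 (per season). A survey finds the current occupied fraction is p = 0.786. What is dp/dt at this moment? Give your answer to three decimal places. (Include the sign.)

-0.290

Colonization term: c·p·(1−p) = 1.085×0.786×0.2140 = 0.18250.
Extinction term: e·p = 0.47239.
dp/dt = 0.18250 − 0.47239 = -0.28988.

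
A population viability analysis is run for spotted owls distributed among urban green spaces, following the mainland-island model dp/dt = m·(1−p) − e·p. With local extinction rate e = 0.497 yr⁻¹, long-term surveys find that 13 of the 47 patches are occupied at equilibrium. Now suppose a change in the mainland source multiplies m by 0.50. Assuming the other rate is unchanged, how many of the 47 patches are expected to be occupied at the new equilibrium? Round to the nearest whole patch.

8

Observed p* = 13/47 = 0.27660.
Balance m(1−p*) = e·p* gives m = e·p*/(1−p*) = 0.497×0.27660/0.72340 = 0.19003.
New p* = m/(m+e) = 0.09502/(0.09502+0.49700) = 0.16050.
Expected occupied = 47 × 0.16050 = 7.54 ≈ 8.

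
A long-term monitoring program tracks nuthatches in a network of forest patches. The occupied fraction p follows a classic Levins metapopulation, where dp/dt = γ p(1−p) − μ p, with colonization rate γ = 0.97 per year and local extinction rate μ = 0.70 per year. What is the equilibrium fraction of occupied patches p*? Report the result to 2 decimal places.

At equilibrium, colonization balances extinction: γ·p*·(1−p*) = μ·p*.
So p* = 1 − μ/γ = 1 − 0.70/0.97 = 1 − 0.7216 = 0.2784.

0.28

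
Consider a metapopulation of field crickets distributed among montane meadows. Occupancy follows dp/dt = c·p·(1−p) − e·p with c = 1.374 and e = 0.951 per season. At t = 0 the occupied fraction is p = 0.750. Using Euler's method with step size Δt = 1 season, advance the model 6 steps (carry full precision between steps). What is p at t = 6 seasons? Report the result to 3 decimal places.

Update rule: p ← p + [c·p·(1−p) − e·p]·Δt with Δt = 1.
t = 1: p = 0.75000 + (-0.45562) = 0.29438
t = 2: p = 0.29438 + (+0.00545) = 0.29983
t = 3: p = 0.29983 + (+0.00331) = 0.30314
t = 4: p = 0.30314 + (+0.00197) = 0.30510
t = 5: p = 0.30510 + (+0.00116) = 0.30626
t = 6: p = 0.30626 + (+0.00067) = 0.30693

0.307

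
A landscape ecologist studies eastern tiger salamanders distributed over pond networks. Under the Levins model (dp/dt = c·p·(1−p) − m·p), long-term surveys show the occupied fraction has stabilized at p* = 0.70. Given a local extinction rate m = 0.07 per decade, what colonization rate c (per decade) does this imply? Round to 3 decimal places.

At equilibrium c(1−p*) = m, so c = m/(1−p*).
c = 0.07/(1 − 0.70) = 0.07/0.3000 = 0.2333.

0.233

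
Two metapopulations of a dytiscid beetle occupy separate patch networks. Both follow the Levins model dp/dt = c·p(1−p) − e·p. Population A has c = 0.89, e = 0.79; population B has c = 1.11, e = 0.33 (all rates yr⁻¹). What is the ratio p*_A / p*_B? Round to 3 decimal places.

A: p*_A = 1 − 0.79/0.89 = 0.1124.
B: p*_B = 1 − 0.33/1.11 = 0.7027.
p*_A / p*_B = 0.1124/0.7027 = 0.1599.

0.160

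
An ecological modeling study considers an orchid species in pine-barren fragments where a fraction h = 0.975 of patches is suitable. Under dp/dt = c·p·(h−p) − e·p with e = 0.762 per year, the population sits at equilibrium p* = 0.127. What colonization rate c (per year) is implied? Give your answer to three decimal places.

0.899

At equilibrium c(h−p*) = e, so c = e/(h−p*).
c = 0.762/(0.975 − 0.127) = 0.762/0.8480 = 0.8986.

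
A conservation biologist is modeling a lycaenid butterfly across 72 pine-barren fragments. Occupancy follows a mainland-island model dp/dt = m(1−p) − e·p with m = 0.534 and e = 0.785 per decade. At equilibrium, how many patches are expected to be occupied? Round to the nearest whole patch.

p* = m/(m+e) = 0.534/1.3190 = 0.4049.
Expected occupied patches = N × p* = 72 × 0.4049 = 29.15 ≈ 29.

29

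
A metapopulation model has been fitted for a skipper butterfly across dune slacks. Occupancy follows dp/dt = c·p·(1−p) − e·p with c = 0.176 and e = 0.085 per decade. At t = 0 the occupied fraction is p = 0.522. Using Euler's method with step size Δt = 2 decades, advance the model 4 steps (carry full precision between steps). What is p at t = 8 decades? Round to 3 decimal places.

Update rule: p ← p + [c·p·(1−p) − e·p]·Δt with Δt = 2.
step 1: Δp = -0.00091, p = 0.52109
step 2: Δp = -0.00074, p = 0.52035
step 3: Δp = -0.00060, p = 0.51974
step 4: Δp = -0.00049, p = 0.51925

0.519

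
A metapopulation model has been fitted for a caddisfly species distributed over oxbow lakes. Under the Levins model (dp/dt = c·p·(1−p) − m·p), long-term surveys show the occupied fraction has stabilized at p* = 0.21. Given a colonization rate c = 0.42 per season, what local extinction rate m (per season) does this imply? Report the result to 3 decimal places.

0.332

At equilibrium c(1−p*) = m.
m = 0.42 × (1 − 0.21) = 0.42 × 0.7900 = 0.3318.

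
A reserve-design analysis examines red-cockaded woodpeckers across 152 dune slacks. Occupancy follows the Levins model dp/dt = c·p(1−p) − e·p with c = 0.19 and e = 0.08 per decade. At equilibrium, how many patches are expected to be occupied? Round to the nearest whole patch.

88

p* = 1 − e/c = 1 − 0.08/0.19 = 0.5789.
Expected occupied patches = N × p* = 152 × 0.5789 = 88.00 ≈ 88.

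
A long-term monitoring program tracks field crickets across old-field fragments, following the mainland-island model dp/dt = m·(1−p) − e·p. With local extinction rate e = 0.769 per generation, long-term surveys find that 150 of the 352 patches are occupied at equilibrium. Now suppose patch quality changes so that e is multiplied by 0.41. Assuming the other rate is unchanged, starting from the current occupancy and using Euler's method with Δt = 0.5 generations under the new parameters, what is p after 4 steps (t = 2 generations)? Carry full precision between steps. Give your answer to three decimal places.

0.623

Observed p* = 150/352 = 0.42614.
Balance m(1−p*) = e·p* gives m = e·p*/(1−p*) = 0.769×0.42614/0.57386 = 0.57104.
Starting from p₀ = 0.42614; update p ← p + (dp/dt)·Δt with the new parameters.
  1  |  dp/dt·Δt = +0.096671  |  p_1 = 0.522808
  2  |  dp/dt·Δt = +0.053830  |  p_2 = 0.576637
  3  |  dp/dt·Δt = +0.029974  |  p_3 = 0.606612
  4  |  dp/dt·Δt = +0.016691  |  p_4 = 0.623303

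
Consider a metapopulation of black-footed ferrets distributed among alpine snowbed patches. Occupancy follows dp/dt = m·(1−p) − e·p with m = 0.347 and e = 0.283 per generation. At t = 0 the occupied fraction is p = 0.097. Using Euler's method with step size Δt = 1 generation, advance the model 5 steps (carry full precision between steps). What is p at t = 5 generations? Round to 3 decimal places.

Update rule: p ← p + [m·(1−p) − e·p]·Δt with Δt = 1.
p: 0.09700 → 0.38289  (Δp = +0.28589)
p: 0.38289 → 0.48867  (Δp = +0.10578)
p: 0.48867 → 0.52781  (Δp = +0.03914)
p: 0.52781 → 0.54229  (Δp = +0.01448)
p: 0.54229 → 0.54765  (Δp = +0.00536)

0.548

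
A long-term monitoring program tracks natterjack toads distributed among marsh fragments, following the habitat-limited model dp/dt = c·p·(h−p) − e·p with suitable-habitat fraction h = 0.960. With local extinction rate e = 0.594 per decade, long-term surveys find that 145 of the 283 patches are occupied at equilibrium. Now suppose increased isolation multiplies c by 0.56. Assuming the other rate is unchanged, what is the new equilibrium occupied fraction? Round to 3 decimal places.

Observed p* = 145/283 = 0.51237.
Balance c(h−p*) = e gives c = e/(0.96 − 0.51237) = 0.594/0.44763 = 1.32699.
New p* = 0.96 − e/c = 0.96 − 0.59400/0.74311 = 0.16066.

0.161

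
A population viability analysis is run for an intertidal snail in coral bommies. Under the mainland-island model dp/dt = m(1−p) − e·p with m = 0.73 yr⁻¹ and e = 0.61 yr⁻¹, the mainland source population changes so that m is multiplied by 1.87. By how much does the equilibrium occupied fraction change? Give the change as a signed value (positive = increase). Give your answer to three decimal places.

Before: p* = 0.73/(0.73+0.61) = 0.5448.
After: m = 1.3651, e = 0.61; p* = 1.3651/1.9751 = 0.6912.
Δp* = 0.6912 − 0.5448 = +0.1464.

0.146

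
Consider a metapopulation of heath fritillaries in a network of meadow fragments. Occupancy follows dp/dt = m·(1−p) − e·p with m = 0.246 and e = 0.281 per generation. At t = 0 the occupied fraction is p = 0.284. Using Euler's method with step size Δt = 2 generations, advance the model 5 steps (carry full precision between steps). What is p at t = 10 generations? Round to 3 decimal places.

Update rule: p ← p + [m·(1−p) − e·p]·Δt with Δt = 2.
p: 0.28400 → 0.47666  (Δp = +0.19266)
p: 0.47666 → 0.46626  (Δp = -0.01040)
p: 0.46626 → 0.46682  (Δp = +0.00056)
p: 0.46682 → 0.46679  (Δp = -0.00003)
p: 0.46679 → 0.46679  (Δp = +0.00000)

0.467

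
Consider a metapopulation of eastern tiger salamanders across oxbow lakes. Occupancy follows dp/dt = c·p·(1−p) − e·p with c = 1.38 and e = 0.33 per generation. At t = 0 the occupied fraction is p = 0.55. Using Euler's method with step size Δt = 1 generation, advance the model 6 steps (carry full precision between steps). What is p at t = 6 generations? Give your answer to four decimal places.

0.7609

Update rule: p ← p + [c·p·(1−p) − e·p]·Δt with Δt = 1.
p: 0.55000 → 0.71005  (Δp = +0.16005)
p: 0.71005 → 0.75985  (Δp = +0.04980)
p: 0.75985 → 0.76092  (Δp = +0.00107)
p: 0.76092 → 0.76087  (Δp = -0.00005)
p: 0.76087 → 0.76087  (Δp = +0.00000)
p: 0.76087 → 0.76087  (Δp = -0.00000)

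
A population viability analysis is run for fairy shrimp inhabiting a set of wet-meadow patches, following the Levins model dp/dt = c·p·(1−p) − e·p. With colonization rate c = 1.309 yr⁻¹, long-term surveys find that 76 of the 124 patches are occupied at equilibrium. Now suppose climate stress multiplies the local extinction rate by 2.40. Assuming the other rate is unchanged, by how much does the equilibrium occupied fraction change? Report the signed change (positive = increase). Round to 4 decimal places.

Observed p* = 76/124 = 0.61290.
Balance c(1−p*) = e gives e = 1.309×(1 − 0.61290) = 0.50671.
New p* = 1 − e/c = 1 − 1.21610/1.30900 = 0.07097.
Δp* = 0.07097 − 0.61290 = -0.54193.

-0.5419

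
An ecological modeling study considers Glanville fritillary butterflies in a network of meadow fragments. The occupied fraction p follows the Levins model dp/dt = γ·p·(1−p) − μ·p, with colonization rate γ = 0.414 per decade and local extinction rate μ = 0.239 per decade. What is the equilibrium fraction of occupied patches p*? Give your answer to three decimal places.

At equilibrium, colonization balances extinction: γ·p*·(1−p*) = μ·p*.
So p* = 1 − μ/γ = 1 − 0.239/0.414 = 1 − 0.5773 = 0.4227.

0.423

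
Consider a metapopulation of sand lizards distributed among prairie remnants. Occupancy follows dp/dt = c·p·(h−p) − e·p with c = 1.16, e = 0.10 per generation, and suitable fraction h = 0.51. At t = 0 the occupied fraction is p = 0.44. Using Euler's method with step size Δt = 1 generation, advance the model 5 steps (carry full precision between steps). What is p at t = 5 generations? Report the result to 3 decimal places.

0.424

Update rule: p ← p + [c·p·(h−p) − e·p]·Δt with Δt = 1.
  1  |  dp/dt·Δt = -0.008272  |  p_1 = 0.431728
  2  |  dp/dt·Δt = -0.003974  |  p_2 = 0.427754
  3  |  dp/dt·Δt = -0.001965  |  p_3 = 0.425789
  4  |  dp/dt·Δt = -0.000986  |  p_4 = 0.424803
  5  |  dp/dt·Δt = -0.000498  |  p_5 = 0.424305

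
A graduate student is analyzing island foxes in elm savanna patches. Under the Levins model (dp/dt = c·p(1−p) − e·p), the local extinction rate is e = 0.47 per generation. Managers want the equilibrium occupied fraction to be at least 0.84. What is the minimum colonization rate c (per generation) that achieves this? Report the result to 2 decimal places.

p* = 1 − e/c ≥ 0.84 requires e/c ≤ 0.1600, i.e. c ≥ e/0.1600.
c_min = 0.47/0.1600 = 2.9375.

2.94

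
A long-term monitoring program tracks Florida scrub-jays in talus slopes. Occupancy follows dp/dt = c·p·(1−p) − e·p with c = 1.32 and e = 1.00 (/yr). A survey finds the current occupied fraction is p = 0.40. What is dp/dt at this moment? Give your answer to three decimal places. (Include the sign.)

-0.083

Colonization term: c·p·(1−p) = 1.32×0.40×0.6000 = 0.31680.
Extinction term: e·p = 0.40000.
dp/dt = 0.31680 − 0.40000 = -0.08320.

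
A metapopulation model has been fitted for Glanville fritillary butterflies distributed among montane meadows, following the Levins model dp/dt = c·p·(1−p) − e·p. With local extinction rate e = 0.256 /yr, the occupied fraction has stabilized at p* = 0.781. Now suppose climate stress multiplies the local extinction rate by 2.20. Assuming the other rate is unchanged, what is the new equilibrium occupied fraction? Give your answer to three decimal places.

Balance c(1−p*) = e gives c = e/(1 − 0.78100) = 0.256/0.21900 = 1.16895.
New p* = 1 − e/c = 1 − 0.56320/1.16895 = 0.51820.

0.518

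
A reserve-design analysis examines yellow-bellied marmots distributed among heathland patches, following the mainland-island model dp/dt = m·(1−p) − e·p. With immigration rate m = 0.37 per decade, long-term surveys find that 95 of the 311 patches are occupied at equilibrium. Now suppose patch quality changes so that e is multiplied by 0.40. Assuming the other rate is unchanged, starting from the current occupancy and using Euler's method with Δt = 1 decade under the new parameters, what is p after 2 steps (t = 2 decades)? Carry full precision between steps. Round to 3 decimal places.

0.505

Observed p* = 95/311 = 0.30547.
Balance m(1−p*) = e·p* gives e = m(1−p*)/p* = 0.37×0.69453/0.30547 = 0.84126.
Starting from p₀ = 0.30547; update p ← p + (dp/dt)·Δt with the new parameters.
step 1: Δp = +0.15419, p = 0.45965
step 2: Δp = +0.04525, p = 0.50491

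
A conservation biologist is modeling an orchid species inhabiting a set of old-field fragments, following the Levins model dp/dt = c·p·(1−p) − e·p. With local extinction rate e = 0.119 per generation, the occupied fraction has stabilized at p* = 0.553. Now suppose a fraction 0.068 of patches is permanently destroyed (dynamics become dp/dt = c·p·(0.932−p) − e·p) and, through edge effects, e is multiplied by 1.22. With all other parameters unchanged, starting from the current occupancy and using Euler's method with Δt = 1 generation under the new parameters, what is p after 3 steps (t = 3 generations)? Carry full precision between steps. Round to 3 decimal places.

Balance c(1−p*) = e gives c = e/(1 − 0.55300) = 0.119/0.44700 = 0.26622.
Starting from p₀ = 0.55300; update p ← p + (dp/dt)·Δt with the new parameters.
t = 1: p = 0.55300 + (-0.02449) = 0.52851
t = 2: p = 0.52851 + (-0.01996) = 0.50855
t = 3: p = 0.50855 + (-0.01650) = 0.49205

0.492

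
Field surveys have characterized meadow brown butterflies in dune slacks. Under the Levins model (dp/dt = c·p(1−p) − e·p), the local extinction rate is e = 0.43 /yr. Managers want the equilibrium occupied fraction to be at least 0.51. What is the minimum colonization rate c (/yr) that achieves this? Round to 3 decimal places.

p* = 1 − e/c ≥ 0.51 requires e/c ≤ 0.4900, i.e. c ≥ e/0.4900.
c_min = 0.43/0.4900 = 0.8776.

0.878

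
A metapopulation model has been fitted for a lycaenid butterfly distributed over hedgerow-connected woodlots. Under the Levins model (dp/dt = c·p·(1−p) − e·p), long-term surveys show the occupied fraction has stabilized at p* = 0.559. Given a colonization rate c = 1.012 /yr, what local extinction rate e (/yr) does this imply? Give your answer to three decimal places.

At equilibrium c(1−p*) = e.
e = 1.012 × (1 − 0.559) = 1.012 × 0.4410 = 0.4463.

0.446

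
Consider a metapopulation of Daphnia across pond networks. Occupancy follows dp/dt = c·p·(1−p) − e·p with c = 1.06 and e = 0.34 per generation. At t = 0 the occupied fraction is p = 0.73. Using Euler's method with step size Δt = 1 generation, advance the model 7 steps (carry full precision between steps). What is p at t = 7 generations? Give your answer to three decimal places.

0.679

Update rule: p ← p + [c·p·(1−p) − e·p]·Δt with Δt = 1.
t = 1: p = 0.73000 + (-0.03927) = 0.69073
t = 2: p = 0.69073 + (-0.00841) = 0.68232
t = 3: p = 0.68232 + (-0.00222) = 0.68010
t = 4: p = 0.68010 + (-0.00061) = 0.67948
t = 5: p = 0.67948 + (-0.00017) = 0.67931
t = 6: p = 0.67931 + (-0.00005) = 0.67926
t = 7: p = 0.67926 + (-0.00001) = 0.67925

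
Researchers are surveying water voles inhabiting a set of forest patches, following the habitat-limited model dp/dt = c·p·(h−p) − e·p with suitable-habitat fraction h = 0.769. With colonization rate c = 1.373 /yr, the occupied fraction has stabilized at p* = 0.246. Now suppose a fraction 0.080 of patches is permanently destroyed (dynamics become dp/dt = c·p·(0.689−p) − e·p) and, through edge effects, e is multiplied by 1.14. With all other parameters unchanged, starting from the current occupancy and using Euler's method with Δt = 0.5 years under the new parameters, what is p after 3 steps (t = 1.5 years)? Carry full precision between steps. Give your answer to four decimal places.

0.1860

Balance c(h−p*) = e gives e = 1.373×(0.769 − 0.24600) = 0.71808.
Starting from p₀ = 0.24600; update p ← p + (dp/dt)·Δt with the new parameters.
t = 0.5: p = 0.24600 + (-0.02588) = 0.22012
t = 1: p = 0.22012 + (-0.01924) = 0.20088
t = 1.5: p = 0.20088 + (-0.01491) = 0.18597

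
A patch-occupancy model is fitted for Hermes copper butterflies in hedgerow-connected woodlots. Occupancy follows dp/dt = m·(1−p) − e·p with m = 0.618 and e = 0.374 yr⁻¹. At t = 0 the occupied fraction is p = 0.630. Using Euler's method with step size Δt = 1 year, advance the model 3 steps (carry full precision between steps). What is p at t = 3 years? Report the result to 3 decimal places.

0.623

Update rule: p ← p + [m·(1−p) − e·p]·Δt with Δt = 1.
step 1: Δp = -0.00696, p = 0.62304
step 2: Δp = -0.00006, p = 0.62298
step 3: Δp = -0.00000, p = 0.62298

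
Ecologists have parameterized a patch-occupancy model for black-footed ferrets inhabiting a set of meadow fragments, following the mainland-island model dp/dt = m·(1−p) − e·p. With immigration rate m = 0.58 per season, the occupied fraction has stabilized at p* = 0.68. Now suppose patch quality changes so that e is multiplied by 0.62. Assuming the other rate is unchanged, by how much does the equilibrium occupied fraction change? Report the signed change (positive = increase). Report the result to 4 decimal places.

Balance m(1−p*) = e·p* gives e = m(1−p*)/p* = 0.58×0.32000/0.68000 = 0.27294.
New p* = m/(m+e) = 0.58000/(0.58000+0.16922) = 0.77414.
Δp* = 0.77414 − 0.68000 = +0.09414.

0.0941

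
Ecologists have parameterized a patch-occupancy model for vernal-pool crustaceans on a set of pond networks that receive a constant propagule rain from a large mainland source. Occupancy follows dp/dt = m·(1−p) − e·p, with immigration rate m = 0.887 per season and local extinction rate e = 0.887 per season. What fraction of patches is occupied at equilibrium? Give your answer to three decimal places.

0.500

Setting dp/dt = 0: m − m·p* = e·p*, so m = (m+e)·p*.
p* = m/(m+e) = 0.887/(0.887+0.887) = 0.887/1.7740 = 0.5000.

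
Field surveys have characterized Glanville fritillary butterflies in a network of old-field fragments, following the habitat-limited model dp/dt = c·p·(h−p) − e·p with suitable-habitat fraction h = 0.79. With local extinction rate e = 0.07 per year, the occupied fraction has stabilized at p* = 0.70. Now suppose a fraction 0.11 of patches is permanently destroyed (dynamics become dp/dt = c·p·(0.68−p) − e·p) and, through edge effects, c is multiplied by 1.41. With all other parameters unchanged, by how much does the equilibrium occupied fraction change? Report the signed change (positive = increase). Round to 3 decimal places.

Balance c(h−p*) = e gives c = e/(0.79 − 0.70000) = 0.07/0.09000 = 0.77778.
New p* = 0.68 − e/c = 0.68 − 0.07000/1.09667 = 0.61617.
Δp* = 0.61617 − 0.70000 = -0.08383.

-0.084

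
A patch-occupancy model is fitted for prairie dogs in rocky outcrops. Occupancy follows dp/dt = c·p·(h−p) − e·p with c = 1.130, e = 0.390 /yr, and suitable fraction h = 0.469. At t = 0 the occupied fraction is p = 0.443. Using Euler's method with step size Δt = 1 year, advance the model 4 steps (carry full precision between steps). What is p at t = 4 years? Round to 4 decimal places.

Update rule: p ← p + [c·p·(h−p) − e·p]·Δt with Δt = 1.
t = 1: p = 0.44300 + (-0.15975) = 0.28325
t = 2: p = 0.28325 + (-0.05101) = 0.23223
t = 3: p = 0.23223 + (-0.02844) = 0.20380
t = 4: p = 0.20380 + (-0.01841) = 0.18539

0.1854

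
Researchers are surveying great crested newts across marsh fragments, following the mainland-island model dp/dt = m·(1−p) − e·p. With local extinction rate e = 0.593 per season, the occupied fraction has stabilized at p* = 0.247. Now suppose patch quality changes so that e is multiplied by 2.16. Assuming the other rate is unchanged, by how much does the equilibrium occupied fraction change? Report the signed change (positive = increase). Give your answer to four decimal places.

-0.1152

Balance m(1−p*) = e·p* gives m = e·p*/(1−p*) = 0.593×0.24700/0.75300 = 0.19452.
New p* = m/(m+e) = 0.19452/(0.19452+1.28088) = 0.13184.
Δp* = 0.13184 − 0.24700 = -0.11516.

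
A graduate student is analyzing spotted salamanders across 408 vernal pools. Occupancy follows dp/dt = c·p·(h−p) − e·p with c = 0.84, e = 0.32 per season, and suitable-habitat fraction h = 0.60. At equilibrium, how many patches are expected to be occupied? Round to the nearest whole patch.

89

p* = h − e/c = 0.60 − 0.3810 = 0.2190.
Expected occupied patches = N × p* = 408 × 0.2190 = 89.37 ≈ 89.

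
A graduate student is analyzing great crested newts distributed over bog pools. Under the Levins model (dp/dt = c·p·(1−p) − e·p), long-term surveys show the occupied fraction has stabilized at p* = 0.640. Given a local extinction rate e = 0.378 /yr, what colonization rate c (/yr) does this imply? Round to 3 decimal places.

At equilibrium c(1−p*) = e, so c = e/(1−p*).
c = 0.378/(1 − 0.640) = 0.378/0.3600 = 1.0500.

1.050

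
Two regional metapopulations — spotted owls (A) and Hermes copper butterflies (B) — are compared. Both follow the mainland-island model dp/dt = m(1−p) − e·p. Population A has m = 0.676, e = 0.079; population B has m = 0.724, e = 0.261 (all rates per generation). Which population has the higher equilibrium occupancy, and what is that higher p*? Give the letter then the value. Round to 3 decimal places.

A: p*_A = m/(m+e) = 0.676/0.7550 = 0.8954.
B: p*_B = 0.724/0.9850 = 0.7350.
A is higher at 0.8954.

A, 0.895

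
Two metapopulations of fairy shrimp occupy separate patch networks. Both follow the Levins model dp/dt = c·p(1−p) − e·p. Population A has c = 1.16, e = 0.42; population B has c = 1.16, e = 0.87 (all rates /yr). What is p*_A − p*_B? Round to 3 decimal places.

0.388

A: p*_A = 1 − 0.42/1.16 = 0.6379.
B: p*_B = 1 − 0.87/1.16 = 0.2500.
p*_A − p*_B = 0.6379 − 0.2500 = 0.3879.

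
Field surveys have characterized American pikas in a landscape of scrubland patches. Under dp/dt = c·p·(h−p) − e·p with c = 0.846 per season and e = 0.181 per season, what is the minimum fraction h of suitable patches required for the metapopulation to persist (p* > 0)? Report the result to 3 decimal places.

0.214

p* = h − e/c is positive only when h > e/c.
h_min = e/c = 0.181/0.846 = 0.2139.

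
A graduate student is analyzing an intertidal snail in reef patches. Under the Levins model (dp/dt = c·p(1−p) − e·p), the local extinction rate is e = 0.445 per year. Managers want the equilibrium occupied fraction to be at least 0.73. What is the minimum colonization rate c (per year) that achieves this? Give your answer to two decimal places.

1.65

p* = 1 − e/c ≥ 0.73 requires e/c ≤ 0.2700, i.e. c ≥ e/0.2700.
c_min = 0.445/0.2700 = 1.6481.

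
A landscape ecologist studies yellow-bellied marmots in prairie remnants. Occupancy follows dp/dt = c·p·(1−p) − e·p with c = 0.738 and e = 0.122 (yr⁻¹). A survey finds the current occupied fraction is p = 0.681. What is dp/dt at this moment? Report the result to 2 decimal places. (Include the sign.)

Colonization term: c·p·(1−p) = 0.738×0.681×0.3190 = 0.16032.
Extinction term: e·p = 0.08308.
dp/dt = 0.16032 − 0.08308 = 0.07724.

0.08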